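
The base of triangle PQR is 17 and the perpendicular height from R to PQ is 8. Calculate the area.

Area = (1/2)(17)(8) = 68

68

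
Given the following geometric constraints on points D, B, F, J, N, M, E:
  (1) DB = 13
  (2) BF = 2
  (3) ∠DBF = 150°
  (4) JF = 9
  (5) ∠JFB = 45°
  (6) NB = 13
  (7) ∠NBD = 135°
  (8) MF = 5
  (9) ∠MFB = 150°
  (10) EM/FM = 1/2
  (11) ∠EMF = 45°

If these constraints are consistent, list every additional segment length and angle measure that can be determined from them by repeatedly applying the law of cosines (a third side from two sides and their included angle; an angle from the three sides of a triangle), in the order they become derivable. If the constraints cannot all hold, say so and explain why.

The constraints are consistent. Derivable facts, in order:
After 1 step:
- BJ ≈ 7.72
- BM ≈ 6.81
- DF ≈ 14.77
- DN ≈ 24.02
- FE ≈ 3.68
After 2 steps:
- ∠BDF = 3.88°
- ∠BDN = 22.5°
- ∠BFD = 26.12°
- ∠BJF = 10.56°
- ∠BMF = 8.45°
- ∠BND = 22.5°
- ∠EFM = 28.68°
- ∠FBJ = 124.44°
- ∠FBM = 21.55°
- ∠FEM = 106.32°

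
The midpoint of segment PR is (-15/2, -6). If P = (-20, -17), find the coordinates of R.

Using the midpoint formula: M = ((x1 + x2)/2, (y1 + y2)/2)
We know M = (-15/2, -6) and P = (-20, -17)
For x: -15/2 = (-20 + x2)/2, so x2 = 2*-15/2 - -20 = 5
For y: -6 = (-17 + y2)/2, so y2 = 2*-6 - -17 = 5
R = (5, 5)

(5, 5)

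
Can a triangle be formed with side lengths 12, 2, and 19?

Check the triangle inequality: 12 + 2 = 14 ≤ 19.
Since the sum of two sides does not exceed the third, no triangle can be formed.

No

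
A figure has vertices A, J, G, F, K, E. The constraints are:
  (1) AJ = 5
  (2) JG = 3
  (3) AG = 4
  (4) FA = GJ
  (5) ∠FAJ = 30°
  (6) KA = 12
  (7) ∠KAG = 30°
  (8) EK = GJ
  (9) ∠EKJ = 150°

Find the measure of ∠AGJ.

Step 1: By the inverse law of cosines on triangle AGJ: cos(∠AGJ) = (4² + 3² − 5²) / (2·4·3) = 0/24 = 0, so ∠AGJ = 90°.

Therefore, the measure of angle ∠AGJ = 90°.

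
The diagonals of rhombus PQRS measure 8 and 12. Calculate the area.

Area = (8 * 12) / 2 = 96 / 2 = 48

48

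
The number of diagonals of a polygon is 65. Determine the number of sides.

Using d = n(n - 3)/2, we solve 65 = n(n - 3)/2.
So n(n - 3) = 130.
Testing n = 13: 13 * 10 = 130 = 130. Correct.
The polygon has 13 sides.

13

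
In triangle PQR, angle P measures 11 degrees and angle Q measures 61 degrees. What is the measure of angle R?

Let angle R = x. Then 11 + 61 + x = 180.
x = 180 - 72 = 108 degrees.

108 degrees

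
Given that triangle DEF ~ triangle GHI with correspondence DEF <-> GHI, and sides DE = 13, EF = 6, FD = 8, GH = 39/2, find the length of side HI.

k = 39/2/13 = 3/2. HI = 3/2 * 6 = 9.

9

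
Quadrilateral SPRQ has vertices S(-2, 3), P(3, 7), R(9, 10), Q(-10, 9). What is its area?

Using the Shoelace formula for a quadrilateral (vertices in order):
Area = (1/2)|sum of (x_i * y_(i+1) - x_(i+1) * y_i)|
Terms: (-2*7 - 3*3) = -23, (3*10 - 9*7) = -33, (9*9 - -10*10) = 181, (-10*3 - -2*9) = -12
Sum = 113
Area = (1/2)(113) = 113/2

113/2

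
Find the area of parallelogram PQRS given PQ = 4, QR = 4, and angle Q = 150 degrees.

The area of a parallelogram equals the product of two adjacent sides times the sine of the included angle.
This is because the height equals 4 * sin(150°) = 2.
Area = 4 * 2 = 8

8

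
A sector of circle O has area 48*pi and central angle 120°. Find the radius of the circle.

r² = 360 × 48*pi / (π × 120) = 144, so r = 12.

12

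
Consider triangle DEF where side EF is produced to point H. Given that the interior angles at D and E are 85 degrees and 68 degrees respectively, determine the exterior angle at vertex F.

By the exterior angle theorem, an exterior angle of a triangle equals the sum of the two remote interior angles.
Exterior angle = angle D + angle E
Exterior angle = 85 + 68 = 153 degrees

153 degrees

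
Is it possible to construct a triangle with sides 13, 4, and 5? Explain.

Check the triangle inequality: 4 + 5 = 9 ≤ 13.
Since the sum of two sides does not exceed the third, no triangle can be formed.

No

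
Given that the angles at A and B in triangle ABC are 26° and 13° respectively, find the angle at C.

Let angle C = x. Then 26 + 13 + x = 180.
x = 180 - 39 = 141 degrees.

141 degrees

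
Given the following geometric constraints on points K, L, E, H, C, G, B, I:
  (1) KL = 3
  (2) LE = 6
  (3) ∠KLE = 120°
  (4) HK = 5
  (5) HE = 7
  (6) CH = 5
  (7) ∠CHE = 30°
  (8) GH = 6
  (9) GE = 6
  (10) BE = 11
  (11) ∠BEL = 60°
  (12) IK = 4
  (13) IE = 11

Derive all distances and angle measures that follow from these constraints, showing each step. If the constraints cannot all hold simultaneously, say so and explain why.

The constraints are consistent.

Step 1: From KL = 3, LE = 6, and ∠KLE = 120°, by the law of cosines:
  KE² = KL² + LE² - 2·KL·LE·cos(120°) = 9 + 36 + 18 = 63
  KE = 3·√7

Step 2: From LE = 6, EB = 11, and ∠LEB = 60°, by the law of cosines:
  LB² = LE² + EB² - 2·LE·EB·cos(60°) = 36 + 121 - 66 = 91
  LB = √91

Step 3: From EH = 7, HC = 5, and ∠EHC = 30°, by the law of cosines:
  EC² = EH² + HC² - 2·EH·HC·cos(30°) = 49 + 25 - 60.62 = 13.38
  EC ≈ 3.66

Step 4: From EG = 6, EH = 7, GH = 6, by the inverse law of cosines:
  cos(∠GEH) = (EG² + EH² - GH²) / (2·EG·EH)
  ∠GEH = 54.31°

Step 5: From HE = 7, HG = 6, EG = 6, by the inverse law of cosines:
  cos(∠EHG) = (HE² + HG² - EG²) / (2·HE·HG)
  ∠EHG = 54.31°

Step 6: From GE = 6, GH = 6, EH = 7, by the inverse law of cosines:
  cos(∠EGH) = (GE² + GH² - EH²) / (2·GE·GH)
  ∠EGH = 71.37°

Step 7: From KE = 3·√7, KH = 5, EH = 7, by the inverse law of cosines:
  cos(∠EKH) = (KE² + KH² - EH²) / (2·KE·KH)
  ∠EKH = 60.57°

Step 8: From KE = 3·√7, KI = 4, EI = 11, by the inverse law of cosines:
  cos(∠EKI) = (KE² + KI² - EI²) / (2·KE·KI)
  ∠EKI = 131.41°

Step 9: From KE = 3·√7, KL = 3, EL = 6, by the inverse law of cosines:
  cos(∠EKL) = (KE² + KL² - EL²) / (2·KE·KL)
  ∠EKL = 40.89°

Step 10: From LB = √91, LE = 6, BE = 11, by the inverse law of cosines:
  cos(∠BLE) = (LB² + LE² - BE²) / (2·LB·LE)
  ∠BLE = 87°

Step 11: From EC = 3.66, EH = 7, CH = 5, by the inverse law of cosines:
  cos(∠CEH) = (EC² + EH² - CH²) / (2·EC·EH)
  ∠CEH = 43.12°

Step 12: From EH = 7, EK = 3·√7, HK = 5, by the inverse law of cosines:
  cos(∠HEK) = (EH² + EK² - HK²) / (2·EH·EK)
  ∠HEK = 38.47°

Step 13: From EI = 11, EK = 3·√7, IK = 4, by the inverse law of cosines:
  cos(∠IEK) = (EI² + EK² - IK²) / (2·EI·EK)
  ∠IEK = 15.83°

Step 14: From EK = 3·√7, EL = 6, KL = 3, by the inverse law of cosines:
  cos(∠KEL) = (EK² + EL² - KL²) / (2·EK·EL)
  ∠KEL = 19.11°

Step 15: From HE = 7, HK = 5, EK = 3·√7, by the inverse law of cosines:
  cos(∠EHK) = (HE² + HK² - EK²) / (2·HE·HK)
  ∠EHK = 80.96°

Step 16: From CE = 3.66, CH = 5, EH = 7, by the inverse law of cosines:
  cos(∠ECH) = (CE² + CH² - EH²) / (2·CE·CH)
  ∠ECH = 106.88°

Step 17: From BE = 11, BL = √91, EL = 6, by the inverse law of cosines:
  cos(∠EBL) = (BE² + BL² - EL²) / (2·BE·BL)
  ∠EBL = 33°

Step 18: From IE = 11, IK = 4, EK = 3·√7, by the inverse law of cosines:
  cos(∠EIK) = (IE² + IK² - EK²) / (2·IE·IK)
  ∠EIK = 32.76°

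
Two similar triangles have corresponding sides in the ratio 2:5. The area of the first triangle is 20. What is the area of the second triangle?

Area ratio = (2/5)^2 = 4/25. Area of the second triangle = 20 * 25/4 = 125.

125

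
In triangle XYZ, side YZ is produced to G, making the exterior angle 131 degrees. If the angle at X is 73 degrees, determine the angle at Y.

By the exterior angle theorem: exterior angle = sum of remote interior angles.
131 = 73 + angle Y
angle Y = 131 - 73 = 58 degrees

58 degrees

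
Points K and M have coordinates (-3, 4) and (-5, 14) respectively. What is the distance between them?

d = sqrt((-2)^2 + (10)^2) = sqrt(104) = 2*sqrt(26)

2*sqrt(26)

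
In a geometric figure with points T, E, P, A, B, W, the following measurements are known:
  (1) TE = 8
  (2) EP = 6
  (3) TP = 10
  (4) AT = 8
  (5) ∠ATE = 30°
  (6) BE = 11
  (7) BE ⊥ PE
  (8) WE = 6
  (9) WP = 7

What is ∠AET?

Step 1: By the law of cosines on triangle ETA: EA² = 8² + 8² − 2·8·8·cos(30°) = 17.15, so EA ≈ 4.14.
Step 2: By the inverse law of cosines on triangle AET: cos(∠AET) = (4.14² + 8² − 8²) / (2·4.14·8) = 17.15/66.26 = 0.2588, so ∠AET = 75°.

Therefore, the measure of angle ∠AET = 75°.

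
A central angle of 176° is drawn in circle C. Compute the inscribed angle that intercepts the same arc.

An inscribed angle intercepts an arc from a point on the circle, while the central angle intercepts the same arc from the center.
The inscribed angle is always half the central angle: 176° / 2 = 88°.

88°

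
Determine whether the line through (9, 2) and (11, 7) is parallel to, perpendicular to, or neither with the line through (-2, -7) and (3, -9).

Slope of line 1: m1 = (7 - 2)/(11 - 9) = 5/2 = 5/2
Slope of line 2: m2 = (-9 - -7)/(3 - -2) = -2/5 = -2/5
m1 * m2 = (5/2) * (-2/5) = -1 = -1, so the lines are perpendicular.

Perpendicular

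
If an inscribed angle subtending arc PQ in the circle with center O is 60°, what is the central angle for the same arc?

Central angle = 2 × 60° = 120° (inscribed angle theorem).

120°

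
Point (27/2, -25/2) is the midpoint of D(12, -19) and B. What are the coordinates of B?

Using the midpoint formula: M = ((x1 + x2)/2, (y1 + y2)/2)
We know M = (27/2, -25/2) and D = (12, -19)
For x: 27/2 = (12 + x2)/2, so x2 = 2*27/2 - 12 = 15
For y: -25/2 = (-19 + y2)/2, so y2 = 2*-25/2 - -19 = -6
B = (15, -6)

(15, -6)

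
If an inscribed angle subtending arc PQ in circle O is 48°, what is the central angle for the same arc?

The inscribed angle theorem states that a central angle is always twice any inscribed angle that subtends the same arc.
Since the inscribed angle is 48°, the central angle = 2 × 48° = 96°.

96°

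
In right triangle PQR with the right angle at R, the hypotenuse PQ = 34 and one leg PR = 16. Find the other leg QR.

Rearranging the Pythagorean theorem to solve for the unknown leg:
leg^2 = hypotenuse^2 - known_leg^2 = 1156 - 256 = 900
leg = sqrt(900) = 30.

30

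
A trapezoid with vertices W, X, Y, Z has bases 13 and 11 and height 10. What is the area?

Area = (13 + 11) * 10 / 2 = 240 / 2 = 120

120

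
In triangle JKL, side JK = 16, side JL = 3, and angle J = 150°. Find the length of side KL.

By the law of cosines: KL^2 = JK^2 + JL^2 - 2*JK*JL*cos(J)
KL^2 = 16^2 + 3^2 - 2*16*3*cos(150°)
KL^2 = 256 + 9 - 96*(-sqrt(3)/2)
KL^2 = 48*sqrt(3) + 265
KL = sqrt(48*sqrt(3) + 265)

sqrt(48*sqrt(3) + 265)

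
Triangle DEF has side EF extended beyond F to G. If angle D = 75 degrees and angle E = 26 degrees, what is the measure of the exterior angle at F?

The interior angle at F is 180 - 75 - 26 = 79 degrees.
The exterior angle and interior angle at F are supplementary:
Exterior angle = 180 - 79 = 101 degrees.

101 degrees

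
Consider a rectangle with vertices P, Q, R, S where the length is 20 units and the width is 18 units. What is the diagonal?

d = sqrt(20^2 + 18^2) = sqrt(724) = 2*sqrt(181)

2*sqrt(181)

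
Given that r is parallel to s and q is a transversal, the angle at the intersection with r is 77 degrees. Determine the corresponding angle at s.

Corresponding angles formed by parallel lines and a transversal are equal.
The given angle is 77 degrees.
The corresponding angle = 77 degrees.

77 degrees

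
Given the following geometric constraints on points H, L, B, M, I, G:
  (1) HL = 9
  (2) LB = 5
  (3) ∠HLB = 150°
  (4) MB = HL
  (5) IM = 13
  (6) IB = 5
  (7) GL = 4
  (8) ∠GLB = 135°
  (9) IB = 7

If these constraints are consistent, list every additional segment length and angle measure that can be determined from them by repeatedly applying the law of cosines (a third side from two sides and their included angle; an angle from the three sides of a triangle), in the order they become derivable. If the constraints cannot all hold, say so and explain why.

These constraints are not satisfiable: (6) IB = 5 and (9) IB = 7 assign two different lengths to the same segment. No planar figure meets all of them, so nothing further can be derived.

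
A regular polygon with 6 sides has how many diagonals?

The number of diagonals in an n-gon is n(n - 3)/2.
For n = 6: 6(6 - 3)/2 = 6 × 3 / 2 = 9.

9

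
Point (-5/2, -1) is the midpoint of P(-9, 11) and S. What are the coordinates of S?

Using the midpoint formula: M = ((x1 + x2)/2, (y1 + y2)/2)
We know M = (-5/2, -1) and P = (-9, 11)
For x: -5/2 = (-9 + x2)/2, so x2 = 2*-5/2 - -9 = 4
For y: -1 = (11 + y2)/2, so y2 = 2*-1 - 11 = -13
S = (4, -13)

(4, -13)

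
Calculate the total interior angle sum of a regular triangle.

The sum of interior angles of an n-sided polygon is (n - 2) * 180.
For n = 3: (3 - 2) * 180 = 1 * 180 = 180 degrees.

180 degrees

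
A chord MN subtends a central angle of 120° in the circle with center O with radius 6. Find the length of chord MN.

Chord = 2(6) sin(60°) = 6*sqrt(3)

6*sqrt(3)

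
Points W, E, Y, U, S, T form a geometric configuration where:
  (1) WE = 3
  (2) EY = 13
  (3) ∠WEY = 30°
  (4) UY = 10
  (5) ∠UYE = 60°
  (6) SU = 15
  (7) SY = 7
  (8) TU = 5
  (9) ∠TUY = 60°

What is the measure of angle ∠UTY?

Step 1: By the law of cosines on triangle TUY: TY² = 5² + 10² − 2·5·10·cos(60°) = 75, so TY = 5·√3.
Step 2: By the inverse law of cosines on triangle UTY: cos(∠UTY) = (5² + (5·√3)² − 10²) / (2·5·5·√3) = 0/86.6 = 0, so ∠UTY = 90°.

Therefore, the measure of angle ∠UTY = 90°.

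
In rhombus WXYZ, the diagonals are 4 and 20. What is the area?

The diagonals of a rhombus divide it into four right triangles.
Each triangle has legs 4/ 2 = 2 and 20/2 = 10, so each has area (1/2)*2*10 = 10.
Four such triangles give total area = (d1 * d2) / 2 = 40.

40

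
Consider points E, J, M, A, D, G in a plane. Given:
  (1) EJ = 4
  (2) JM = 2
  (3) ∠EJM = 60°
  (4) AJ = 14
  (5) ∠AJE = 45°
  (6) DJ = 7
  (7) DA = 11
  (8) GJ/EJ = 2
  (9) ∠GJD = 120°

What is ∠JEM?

Step 1: By the law of cosines on triangle EJM: EM² = 4² + 2² − 2·4·2·cos(60°) = 12, so EM = 2·√3.
Step 2: By the inverse law of cosines on triangle JEM: cos(∠JEM) = (4² + (2·√3)² − 2²) / (2·4·2·√3) = 24/27.71 = 0.866, so ∠JEM = 30°.

Therefore, the measure of angle ∠JEM = 30°.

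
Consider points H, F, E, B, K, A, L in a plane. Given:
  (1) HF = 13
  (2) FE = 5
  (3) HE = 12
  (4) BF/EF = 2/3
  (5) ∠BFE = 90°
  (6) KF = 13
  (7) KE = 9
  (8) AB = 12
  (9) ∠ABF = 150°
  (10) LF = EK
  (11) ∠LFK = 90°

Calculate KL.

From the given relations: LF = EK = 9.
Step 1: By the law of cosines on triangle KFL: KL² = 13² + 9² − 2·13·9·cos(90°) = 250, so KL = 5·√10.

Therefore, the length of KL = 5·√10.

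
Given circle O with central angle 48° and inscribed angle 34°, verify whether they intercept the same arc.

By the inscribed angle theorem, the inscribed angle for a central angle of 48° should be 48° / 2 = 24°.
The given inscribed angle is 34°, which does not equal 24°.
Therefore, no, they do not correspond to the same arc.

No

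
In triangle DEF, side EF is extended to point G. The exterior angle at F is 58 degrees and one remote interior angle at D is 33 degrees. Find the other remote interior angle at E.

angle E = 58 - 33 = 25 degrees (exterior angle theorem).

25 degrees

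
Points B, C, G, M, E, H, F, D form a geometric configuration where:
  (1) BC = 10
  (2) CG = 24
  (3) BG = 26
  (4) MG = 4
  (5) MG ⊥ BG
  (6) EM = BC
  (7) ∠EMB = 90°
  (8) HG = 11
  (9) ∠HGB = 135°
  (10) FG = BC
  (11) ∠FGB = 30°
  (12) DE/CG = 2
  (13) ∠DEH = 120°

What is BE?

From the given relations: EM = BC = 10.
Step 1: By the law of cosines on triangle BGM: BM² = 26² + 4² − 2·26·4·cos(90°) = 692, so BM = 2·√173.
Step 2: By the law of cosines on triangle BME: BE² = (2·√173)² + 10² − 2·2·√173·10·cos(90°) = 792, so BE = 6·√22.

Therefore, the length of BE = 6·√22.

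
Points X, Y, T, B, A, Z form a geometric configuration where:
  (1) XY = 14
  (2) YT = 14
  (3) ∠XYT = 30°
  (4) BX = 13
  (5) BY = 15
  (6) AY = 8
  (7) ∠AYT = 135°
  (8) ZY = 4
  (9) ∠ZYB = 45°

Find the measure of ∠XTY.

Step 1: By the law of cosines on triangle TYX: TX² = 14² + 14² − 2·14·14·cos(30°) = 52.52, so TX ≈ 7.25.
Step 2: By the inverse law of cosines on triangle XTY: cos(∠XTY) = (7.25² + 14² − 14²) / (2·7.25·14) = 52.52/202.91 = 0.2588, so ∠XTY = 75°.

Therefore, the measure of angle ∠XTY = 75°.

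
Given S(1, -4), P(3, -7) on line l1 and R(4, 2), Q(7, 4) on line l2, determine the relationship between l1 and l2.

Slope of line 1: m1 = (-7 - -4)/(3 - 1) = -3/2 = -3/2
Slope of line 2: m2 = (4 - 2)/(7 - 4) = 2/3 = 2/3
m1 * m2 = (-3/2) * (2/3) = -1 = -1, so the lines are perpendicular.

Perpendicular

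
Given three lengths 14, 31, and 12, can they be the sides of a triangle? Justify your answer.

No.
The triangle inequality is violated: 14 + 12 = 26 ≤ 31.
These lengths cannot form a triangle.

No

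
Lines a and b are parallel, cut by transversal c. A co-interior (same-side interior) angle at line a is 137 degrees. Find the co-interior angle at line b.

Co-interior angles (same-side interior) formed by parallel lines and a transversal are supplementary (sum to 180 degrees).
The given angle is 137 degrees.
The co-interior angle = 180 - 137 = 43 degrees.

43 degrees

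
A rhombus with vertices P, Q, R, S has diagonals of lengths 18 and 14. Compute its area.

Area = (18 * 14) / 2 = 252 / 2 = 126

126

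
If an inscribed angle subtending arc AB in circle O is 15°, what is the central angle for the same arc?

Central angle = 2 × 15° = 30° (inscribed angle theorem).

30°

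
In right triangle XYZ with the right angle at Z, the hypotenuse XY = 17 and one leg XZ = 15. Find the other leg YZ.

YZ = sqrt(17^2 - 15^2) = sqrt(64) = 8

8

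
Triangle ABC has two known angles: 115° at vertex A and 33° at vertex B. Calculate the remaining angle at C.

Let angle C = x. Then 115 + 33 + x = 180.
x = 180 - 148 = 32 degrees.

32 degrees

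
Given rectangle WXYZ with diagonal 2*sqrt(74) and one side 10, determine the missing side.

The diagonal of a rectangle forms a right triangle with the two sides.
Rearranging the Pythagorean theorem: missing side = sqrt(d^2 - known^2).
= sqrt(296 - 100) = sqrt(196) = 14.

14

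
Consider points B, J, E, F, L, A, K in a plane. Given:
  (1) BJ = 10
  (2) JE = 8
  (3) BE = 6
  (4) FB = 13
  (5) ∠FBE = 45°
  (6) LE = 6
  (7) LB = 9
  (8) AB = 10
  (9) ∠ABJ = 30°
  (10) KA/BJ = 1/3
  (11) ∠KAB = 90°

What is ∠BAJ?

Step 1: By the law of cosines on triangle ABJ: AJ² = 10² + 10² − 2·10·10·cos(30°) = 26.79, so AJ ≈ 5.18.
Step 2: By the inverse law of cosines on triangle BAJ: cos(∠BAJ) = (10² + 5.18² − 10²) / (2·10·5.18) = 26.79/103.53 = 0.2588, so ∠BAJ = 75°.

Therefore, the measure of angle ∠BAJ = 75°.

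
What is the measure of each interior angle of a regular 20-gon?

Each interior angle of a regular n-gon is (n - 2) * 180 / n.
For n = 20: (20 - 2) * 180 / 20 = 3240/20 = 162 degrees.

162 degrees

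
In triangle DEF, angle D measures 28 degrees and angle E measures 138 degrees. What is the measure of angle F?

The interior angles sum to 180°: angle F = 180 - 28 - 138 = 14°.
The triangle is obtuse (angles 28°, 138°, 14°).

14 degrees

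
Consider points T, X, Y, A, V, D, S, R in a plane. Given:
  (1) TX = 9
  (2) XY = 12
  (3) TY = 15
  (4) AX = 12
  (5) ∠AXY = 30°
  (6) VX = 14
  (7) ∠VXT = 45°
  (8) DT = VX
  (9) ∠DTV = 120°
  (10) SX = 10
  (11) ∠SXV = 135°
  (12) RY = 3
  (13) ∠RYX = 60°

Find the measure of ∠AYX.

Step 1: By the law of cosines on triangle YXA: YA² = 12² + 12² − 2·12·12·cos(30°) = 38.58, so YA ≈ 6.21.
Step 2: By the inverse law of cosines on triangle AYX: cos(∠AYX) = (6.21² + 12² − 12²) / (2·6.21·12) = 38.58/149.08 = 0.2588, so ∠AYX = 75°.

Therefore, the measure of angle ∠AYX = 75°.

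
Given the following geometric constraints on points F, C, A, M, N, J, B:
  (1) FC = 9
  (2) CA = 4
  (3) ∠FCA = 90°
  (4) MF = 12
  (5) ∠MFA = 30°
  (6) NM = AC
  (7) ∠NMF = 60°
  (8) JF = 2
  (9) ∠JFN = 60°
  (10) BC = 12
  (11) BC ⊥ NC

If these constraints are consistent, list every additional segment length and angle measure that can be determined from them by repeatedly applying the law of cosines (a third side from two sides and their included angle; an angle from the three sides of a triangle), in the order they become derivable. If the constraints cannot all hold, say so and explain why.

The constraints are consistent. Derivable facts, in order:
After 1 step:
- FA = √97
- FN = 4·√7
After 2 steps:
- AM ≈ 6.02
- NJ ≈ 9.74
- ∠AFC = 23.96°
- ∠CAF = 66.04°
- ∠FNM = 100.89°
- ∠MFN = 19.11°
After 3 steps:
- ∠AMF = 54.82°
- ∠FAM = 95.18°
- ∠FJN = 109.75°
- ∠FNJ = 10.25°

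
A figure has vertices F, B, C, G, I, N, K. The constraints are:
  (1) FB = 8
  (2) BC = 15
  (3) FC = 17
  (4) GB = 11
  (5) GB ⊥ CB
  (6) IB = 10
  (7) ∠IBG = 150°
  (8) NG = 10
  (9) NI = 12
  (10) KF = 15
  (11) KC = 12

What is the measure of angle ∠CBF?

Step 1: By the inverse law of cosines on triangle CBF: cos(∠CBF) = (15² + 8² − 17²) / (2·15·8) = 0/240 = 0, so ∠CBF = 90°.

Therefore, the measure of angle ∠CBF = 90°.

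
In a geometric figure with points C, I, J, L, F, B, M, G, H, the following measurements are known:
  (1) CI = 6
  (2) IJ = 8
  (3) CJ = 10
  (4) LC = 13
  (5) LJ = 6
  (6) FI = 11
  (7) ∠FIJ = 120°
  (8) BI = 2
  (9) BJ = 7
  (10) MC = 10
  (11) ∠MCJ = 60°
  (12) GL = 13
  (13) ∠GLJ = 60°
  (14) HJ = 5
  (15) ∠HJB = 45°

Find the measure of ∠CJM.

Step 1: By the law of cosines on triangle JCM: JM² = 10² + 10² − 2·10·10·cos(60°) = 100, so JM = 10.
Step 2: By the inverse law of cosines on triangle CJM: cos(∠CJM) = (10² + 10² − 10²) / (2·10·10) = 100/200 = 0.5, so ∠CJM = 60°.

Therefore, the measure of angle ∠CJM = 60°.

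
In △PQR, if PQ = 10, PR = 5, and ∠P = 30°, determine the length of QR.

By the law of cosines: QR^2 = PQ^2 + PR^2 - 2*PQ*PR*cos(P)
QR^2 = 10^2 + 5^2 - 2*10*5*cos(30°)
QR^2 = 100 + 25 - 100*(sqrt(3)/2)
QR^2 = 125 - 50*sqrt(3)
QR = 5*sqrt(5 - 2*sqrt(3))

5*sqrt(5 - 2*sqrt(3))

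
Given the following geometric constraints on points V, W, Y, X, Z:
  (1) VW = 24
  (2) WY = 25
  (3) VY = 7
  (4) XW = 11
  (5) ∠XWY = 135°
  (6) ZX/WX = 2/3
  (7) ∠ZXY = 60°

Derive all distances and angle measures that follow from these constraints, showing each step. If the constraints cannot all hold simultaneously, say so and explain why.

The constraints are consistent.

From the given relations:
  ZX = 2/3·WX = 2/3·11 ≈ 7.33

Step 1: From YW = 25, WX = 11, and ∠YWX = 135°, by the law of cosines:
  YX² = YW² + WX² - 2·YW·WX·cos(135°) = 625 + 121 + 388.9 = 1135
  YX ≈ 33.69

Step 2: From VW = 24, VY = 7, WY = 25, by the inverse law of cosines:
  cos(∠WVY) = (VW² + VY² - WY²) / (2·VW·VY)
  ∠WVY = 90°

Step 3: From WV = 24, WY = 25, VY = 7, by the inverse law of cosines:
  cos(∠VWY) = (WV² + WY² - VY²) / (2·WV·WY)
  ∠VWY = 16.26°

Step 4: From YV = 7, YW = 25, VW = 24, by the inverse law of cosines:
  cos(∠VYW) = (YV² + YW² - VW²) / (2·YV·YW)
  ∠VYW = 73.74°

Step 5: From YX = 33.69, XZ = 7.33, and ∠YXZ = 60°, by the law of cosines:
  YZ² = YX² + XZ² - 2·YX·XZ·cos(60°) = 1135 + 53.78 - 247 = 941.6
  YZ ≈ 30.69

Step 6: From YW = 25, YX = 33.69, WX = 11, by the inverse law of cosines:
  cos(∠WYX) = (YW² + YX² - WX²) / (2·YW·YX)
  ∠WYX = 13.35°

Step 7: From XW = 11, XY = 33.69, WY = 25, by the inverse law of cosines:
  cos(∠WXY) = (XW² + XY² - WY²) / (2·XW·XY)
  ∠WXY = 31.65°

Step 8: From YX = 33.69, YZ = 30.69, XZ = 7.33, by the inverse law of cosines:
  cos(∠XYZ) = (YX² + YZ² - XZ²) / (2·YX·YZ)
  ∠XYZ = 11.94°

Step 9: From ZX = 7.33, ZY = 30.69, XY = 33.69, by the inverse law of cosines:
  cos(∠XZY) = (ZX² + ZY² - XY²) / (2·ZX·ZY)
  ∠XZY = 108.06°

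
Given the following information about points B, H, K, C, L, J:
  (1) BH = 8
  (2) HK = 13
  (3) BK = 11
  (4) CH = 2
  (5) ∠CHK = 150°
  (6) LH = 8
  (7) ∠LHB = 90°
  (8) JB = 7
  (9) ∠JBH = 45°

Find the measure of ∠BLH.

Step 1: By the law of cosines on triangle LHB: LB² = 8² + 8² − 2·8·8·cos(90°) = 128, so LB = 8·√2.
Step 2: By the inverse law of cosines on triangle BLH: cos(∠BLH) = ((8·√2)² + 8² − 8²) / (2·8·√2·8) = 128/181.02 = 0.7071, so ∠BLH = 45°.

Therefore, the measure of angle ∠BLH = 45°.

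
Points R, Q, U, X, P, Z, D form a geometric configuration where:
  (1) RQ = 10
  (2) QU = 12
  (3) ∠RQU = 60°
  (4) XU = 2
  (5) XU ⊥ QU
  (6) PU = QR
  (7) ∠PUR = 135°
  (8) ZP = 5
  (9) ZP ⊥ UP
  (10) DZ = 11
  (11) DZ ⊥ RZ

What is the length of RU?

Step 1: By the law of cosines on triangle RQU: RU² = 10² + 12² − 2·10·12·cos(60°) = 124, so RU = 2·√31.

Therefore, the length of RU = 2·√31.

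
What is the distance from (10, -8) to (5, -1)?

The horizontal distance is |5 - 10| = 5 and the vertical distance is |-1 - -8| = 7.
By the Pythagorean theorem, d = sqrt(5^2 + 7^2) = sqrt(74).

sqrt(74)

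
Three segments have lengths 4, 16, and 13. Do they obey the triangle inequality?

Check all three triangle inequalities:
4 + 16 = 20 > 13 ✓
4 + 13 = 17 > 16 ✓
16 + 13 = 29 > 4 ✓
All conditions hold, so these sides form a valid triangle.

Yes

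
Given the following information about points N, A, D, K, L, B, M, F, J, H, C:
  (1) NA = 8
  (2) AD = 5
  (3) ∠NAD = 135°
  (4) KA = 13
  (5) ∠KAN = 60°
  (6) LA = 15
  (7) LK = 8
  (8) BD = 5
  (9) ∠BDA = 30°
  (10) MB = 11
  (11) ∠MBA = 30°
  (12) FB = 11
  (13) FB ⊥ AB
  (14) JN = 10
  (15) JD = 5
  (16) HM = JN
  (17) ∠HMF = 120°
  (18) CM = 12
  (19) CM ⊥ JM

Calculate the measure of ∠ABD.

Step 1: By the law of cosines on triangle BDA: BA² = 5² + 5² − 2·5·5·cos(30°) = 6.7, so BA ≈ 2.59.
Step 2: By the inverse law of cosines on triangle ABD: cos(∠ABD) = (2.59² + 5² − 5²) / (2·2.59·5) = 6.7/25.88 = 0.2588, so ∠ABD = 75°.

Therefore, the measure of angle ∠ABD = 75°.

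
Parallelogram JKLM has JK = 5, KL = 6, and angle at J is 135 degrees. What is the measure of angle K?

In a parallelogram, consecutive angles are supplementary (sum to 180°).
angle K = 180 - angle J
angle K = 180 - 135
angle K = 45 degrees

45 degrees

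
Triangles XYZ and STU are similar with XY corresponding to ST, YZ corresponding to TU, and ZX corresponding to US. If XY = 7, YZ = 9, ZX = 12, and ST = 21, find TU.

Since the triangles are similar, the ratio of corresponding sides is constant.
Scale factor k = ST / XY = 21 / 7 = 3
TU = k * YZ = 3 * 9 = 27

27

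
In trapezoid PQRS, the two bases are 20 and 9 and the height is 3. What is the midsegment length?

The midsegment (median) of a trapezoid connects the midpoints of the non-parallel sides.
Its length is the average of the two bases: (20 + 9) / 2 = 29/2.

29/2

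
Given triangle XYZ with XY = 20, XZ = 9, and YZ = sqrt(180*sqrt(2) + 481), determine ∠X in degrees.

cos(X) = (20² + 9² - (sqrt(180*sqrt(2) + 481))²) / (2 × 20 × 9) = -sqrt(2)/2, so X = arccos(-sqrt(2)/2) = 135°.

135°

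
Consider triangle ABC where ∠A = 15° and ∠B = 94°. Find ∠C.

By the triangle angle sum property, the three interior angles of any triangle add up to 180°.
We know angle A = 15° and angle B = 94°, so their sum is 109°.
Therefore angle C = 180° - 109° = 71°.

71 degrees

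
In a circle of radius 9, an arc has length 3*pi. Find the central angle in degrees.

Arc length L = 2πr × θ/360, so θ = 360L / (2πr).
θ = 360 × 3*pi / (2π × 9)
θ = 60°
θ = 60°

60°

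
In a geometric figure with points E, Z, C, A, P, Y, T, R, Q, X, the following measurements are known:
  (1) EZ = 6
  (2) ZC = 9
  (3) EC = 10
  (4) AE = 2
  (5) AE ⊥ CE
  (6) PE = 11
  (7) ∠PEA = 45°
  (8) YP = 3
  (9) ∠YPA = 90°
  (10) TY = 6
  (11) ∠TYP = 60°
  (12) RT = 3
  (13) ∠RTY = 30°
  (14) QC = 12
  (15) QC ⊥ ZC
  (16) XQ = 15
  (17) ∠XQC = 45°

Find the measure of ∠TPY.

Step 1: By the law of cosines on triangle PYT: PT² = 3² + 6² − 2·3·6·cos(60°) = 27, so PT = 3·√3.
Step 2: By the inverse law of cosines on triangle TPY: cos(∠TPY) = ((3·√3)² + 3² − 6²) / (2·3·√3·3) = 0/31.18 = 0, so ∠TPY = 90°.

Therefore, the measure of angle ∠TPY = 90°.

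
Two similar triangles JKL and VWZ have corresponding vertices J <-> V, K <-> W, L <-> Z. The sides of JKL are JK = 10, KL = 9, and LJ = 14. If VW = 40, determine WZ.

Since the triangles are similar, the ratio of corresponding sides is constant.
Scale factor k = VW / JK = 40 / 10 = 4
WZ = k * KL = 4 * 9 = 36

36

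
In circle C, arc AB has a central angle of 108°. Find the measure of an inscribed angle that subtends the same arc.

An inscribed angle intercepts an arc from a point on the circle, while the central angle intercepts the same arc from the center.
The inscribed angle is always half the central angle: 108° / 2 = 54°.

54°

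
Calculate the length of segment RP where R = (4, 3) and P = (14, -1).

The horizontal distance is |14 - 4| = 10 and the vertical distance is |-1 - 3| = 4.
By the Pythagorean theorem, d = sqrt(10^2 + 4^2) = sqrt(116) = 2*sqrt(29).

2*sqrt(29)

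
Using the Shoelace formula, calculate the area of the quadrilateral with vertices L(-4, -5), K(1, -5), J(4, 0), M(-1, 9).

The Shoelace formula works by pairing each vertex with the next (cycling back to the first).
For each pair, compute x_i*y_(i+1) - x_(i+1)*y_i:
  (-4*-5 - 1*-5) = 25
  (1*0 - 4*-5) = 20
  (4*9 - -1*0) = 36
  (-1*-5 - -4*9) = 41
Taking half the absolute value of the total: Area = (1/2)(122) = 61.

61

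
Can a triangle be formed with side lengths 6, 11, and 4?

Check the triangle inequality: 6 + 4 = 10 ≤ 11.
Since the sum of two sides does not exceed the third, no triangle can be formed.

No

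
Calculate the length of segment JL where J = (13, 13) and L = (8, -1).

The horizontal distance is |8 - 13| = 5 and the vertical distance is |-1 - 13| = 14.
By the Pythagorean theorem, d = sqrt(5^2 + 14^2) = sqrt(221).

sqrt(221)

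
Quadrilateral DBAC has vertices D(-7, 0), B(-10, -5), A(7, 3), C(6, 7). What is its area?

Using the Shoelace formula for a quadrilateral (vertices in order):
Area = (1/2)|sum of (x_i * y_(i+1) - x_(i+1) * y_i)|
Terms: (-7*-5 - -10*0) = 35, (-10*3 - 7*-5) = 5, (7*7 - 6*3) = 31, (6*0 - -7*7) = 49
Sum = 120
Area = (1/2)(120) = 60

60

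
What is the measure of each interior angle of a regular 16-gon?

Each interior angle of a regular n-gon is (n - 2) * 180 / n.
For n = 16: (16 - 2) * 180 / 16 = 2520/16 = 315/2 degrees.

315/2 degrees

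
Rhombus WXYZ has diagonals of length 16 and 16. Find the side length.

Half-diagonals are 8 and 8. side = sqrt(8^2 + 8^2) = sqrt(128) = 8*sqrt(2)

8*sqrt(2)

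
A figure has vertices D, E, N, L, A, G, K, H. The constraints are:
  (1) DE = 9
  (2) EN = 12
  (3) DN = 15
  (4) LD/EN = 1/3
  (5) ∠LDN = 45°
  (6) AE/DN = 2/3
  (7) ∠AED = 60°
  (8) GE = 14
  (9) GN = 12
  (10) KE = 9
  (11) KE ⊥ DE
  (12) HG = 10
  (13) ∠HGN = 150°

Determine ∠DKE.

Step 1: By the law of cosines on triangle KED: KD² = 9² + 9² − 2·9·9·cos(90°) = 162, so KD = 9·√2.
Step 2: By the inverse law of cosines on triangle DKE: cos(∠DKE) = ((9·√2)² + 9² − 9²) / (2·9·√2·9) = 162/229.1 = 0.7071, so ∠DKE = 45°.

Therefore, the measure of angle ∠DKE = 45°.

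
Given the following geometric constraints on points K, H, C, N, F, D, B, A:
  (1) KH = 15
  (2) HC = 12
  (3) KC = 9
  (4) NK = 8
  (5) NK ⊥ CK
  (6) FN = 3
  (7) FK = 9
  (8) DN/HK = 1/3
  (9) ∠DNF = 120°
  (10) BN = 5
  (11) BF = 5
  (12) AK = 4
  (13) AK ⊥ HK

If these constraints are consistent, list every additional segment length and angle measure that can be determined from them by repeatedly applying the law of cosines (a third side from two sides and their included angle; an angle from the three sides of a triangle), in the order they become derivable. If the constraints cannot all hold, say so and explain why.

The constraints are consistent. Derivable facts, in order:
After 1 step:
- CN = √145
- FD = 7
- HA ≈ 15.52
- ∠BFN = 72.54°
- ∠BNF = 72.54°
- ∠CHK = 36.87°
- ∠CKH = 53.13°
- ∠FBN = 34.92°
- ∠FKN = 19.19°
- ∠FNK = 99.59°
- ∠HCK = 90°
- ∠KFN = 61.22°
After 2 steps:
- ∠AHK = 14.93°
- ∠CNK = 48.37°
- ∠DFN = 38.21°
- ∠FDN = 21.79°
- ∠HAK = 75.07°
- ∠KCN = 41.63°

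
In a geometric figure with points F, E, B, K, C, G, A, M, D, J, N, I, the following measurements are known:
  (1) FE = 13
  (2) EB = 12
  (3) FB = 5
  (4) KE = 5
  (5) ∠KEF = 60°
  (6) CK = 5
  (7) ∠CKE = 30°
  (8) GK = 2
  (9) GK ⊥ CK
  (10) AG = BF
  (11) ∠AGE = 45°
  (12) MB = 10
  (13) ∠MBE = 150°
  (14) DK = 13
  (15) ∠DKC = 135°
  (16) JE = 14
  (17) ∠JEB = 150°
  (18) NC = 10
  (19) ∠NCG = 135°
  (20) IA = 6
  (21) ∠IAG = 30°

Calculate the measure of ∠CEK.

Step 1: By the law of cosines on triangle EKC: EC² = 5² + 5² − 2·5·5·cos(30°) = 6.7, so EC ≈ 2.59.
Step 2: By the inverse law of cosines on triangle CEK: cos(∠CEK) = (2.59² + 5² − 5²) / (2·2.59·5) = 6.7/25.88 = 0.2588, so ∠CEK = 75°.

Therefore, the measure of angle ∠CEK = 75°.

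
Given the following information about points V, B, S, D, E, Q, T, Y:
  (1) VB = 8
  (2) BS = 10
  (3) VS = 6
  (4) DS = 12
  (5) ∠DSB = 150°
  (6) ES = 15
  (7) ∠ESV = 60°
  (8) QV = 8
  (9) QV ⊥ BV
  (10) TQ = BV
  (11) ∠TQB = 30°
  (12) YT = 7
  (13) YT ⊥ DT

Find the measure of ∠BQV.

Step 1: By the law of cosines on triangle QVB: QB² = 8² + 8² − 2·8·8·cos(90°) = 128, so QB = 8·√2.
Step 2: By the inverse law of cosines on triangle BQV: cos(∠BQV) = ((8·√2)² + 8² − 8²) / (2·8·√2·8) = 128/181.02 = 0.7071, so ∠BQV = 45°.

Therefore, the measure of angle ∠BQV = 45°.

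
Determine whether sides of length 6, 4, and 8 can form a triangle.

Sort the sides: 4, 6, 8.
It suffices to check that the sum of the two smallest exceeds the largest:
4 + 6 = 10 > 8. ✓
Yes, a valid triangle can be formed.

Yes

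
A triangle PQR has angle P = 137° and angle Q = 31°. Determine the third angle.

By the triangle angle sum property, the three interior angles of any triangle add up to 180°.
We know angle P = 137° and angle Q = 31°, so their sum is 168°.
Therefore angle R = 180° - 168° = 12°.

12 degrees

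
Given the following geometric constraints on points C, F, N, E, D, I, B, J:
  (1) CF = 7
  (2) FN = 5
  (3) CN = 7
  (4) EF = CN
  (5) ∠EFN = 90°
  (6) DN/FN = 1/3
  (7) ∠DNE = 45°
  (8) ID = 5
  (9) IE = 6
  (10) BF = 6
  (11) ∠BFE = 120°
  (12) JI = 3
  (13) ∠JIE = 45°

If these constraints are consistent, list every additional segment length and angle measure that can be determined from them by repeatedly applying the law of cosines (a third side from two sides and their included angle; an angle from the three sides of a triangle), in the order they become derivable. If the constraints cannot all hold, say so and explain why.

The constraints are consistent. Derivable facts, in order:
After 1 step:
- EB = √127
- EJ ≈ 4.42
- NE = √74
- ∠CFN = 69.08°
- ∠CNF = 69.08°
- ∠FCN = 41.85°
After 2 steps:
- ED ≈ 7.52
- ∠BEF = 27.46°
- ∠EBF = 32.54°
- ∠EJI = 106.32°
- ∠ENF = 54.46°
- ∠FEN = 35.54°
- ∠IEJ = 28.68°
After 3 steps:
- ∠DEI = 41.55°
- ∠DEN = 9.02°
- ∠DIE = 85.7°
- ∠EDI = 52.75°
- ∠EDN = 125.98°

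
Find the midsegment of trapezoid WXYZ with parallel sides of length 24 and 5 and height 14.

midsegment = (24 + 5) / 2 = 29 / 2 = 29/2

29/2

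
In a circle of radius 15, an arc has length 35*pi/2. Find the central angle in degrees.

Arc length L = 2πr × θ/360, so θ = 360L / (2πr).
θ = 360 × 35*pi/2 / (2π × 15)
θ = 210°
θ = 210°

210°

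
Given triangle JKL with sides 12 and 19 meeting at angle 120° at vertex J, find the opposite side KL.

Law of cosines: KL^2 = 12^2 + 19^2 - 2(12)(19)cos(120°) = 733, so KL = sqrt(733).

sqrt(733)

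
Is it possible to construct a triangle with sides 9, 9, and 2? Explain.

Sort the sides: 2, 9, 9.
It suffices to check that the sum of the two smallest exceeds the largest:
2 + 9 = 11 > 9. ✓
Yes, a valid triangle can be formed.

Yes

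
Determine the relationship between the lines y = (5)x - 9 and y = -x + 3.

Slope of line 1: m1 = 5
Slope of line 2: m2 = -1
m1 != m2 (5 != -1), so not parallel.
m1 * m2 = (5) * (-1) = -5 != -1, so not perpendicular.
The lines are neither parallel nor perpendicular.

Neither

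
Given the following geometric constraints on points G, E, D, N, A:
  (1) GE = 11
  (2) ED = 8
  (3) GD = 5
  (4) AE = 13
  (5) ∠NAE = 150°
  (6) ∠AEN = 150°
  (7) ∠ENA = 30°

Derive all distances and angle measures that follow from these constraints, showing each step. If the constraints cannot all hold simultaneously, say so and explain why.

These constraints are not satisfiable: (5), (6) and (7) are the three interior angles of triangle NAE, which must sum to 180°, but 150° + 150° + 30° = 330°. No planar figure meets all of them, so nothing further can be derived.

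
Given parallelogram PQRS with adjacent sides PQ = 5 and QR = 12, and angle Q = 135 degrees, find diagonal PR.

The diagonal of a parallelogram can be found by treating two adjacent sides and the diagonal as a triangle.
Applying the law of cosines with sides 5, 12 and included angle 135°:
d^2 = 25 + 144 - 120*cos(135°) = 60*sqrt(2) + 169
d = sqrt(60*sqrt(2) + 169)

sqrt(60*sqrt(2) + 169)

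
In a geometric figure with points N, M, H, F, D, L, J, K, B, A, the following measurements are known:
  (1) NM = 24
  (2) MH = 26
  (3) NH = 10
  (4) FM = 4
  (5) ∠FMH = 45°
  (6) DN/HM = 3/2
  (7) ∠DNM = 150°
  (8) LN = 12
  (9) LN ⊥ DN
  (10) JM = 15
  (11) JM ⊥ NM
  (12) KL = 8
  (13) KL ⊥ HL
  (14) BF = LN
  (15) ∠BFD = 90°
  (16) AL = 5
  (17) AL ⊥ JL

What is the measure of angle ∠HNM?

Step 1: By the inverse law of cosines on triangle HNM: cos(∠HNM) = (10² + 24² − 26²) / (2·10·24) = 0/480 = 0, so ∠HNM = 90°.

Therefore, the measure of angle ∠HNM = 90°.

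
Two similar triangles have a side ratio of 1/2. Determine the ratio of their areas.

Area scales with the square of linear dimensions. If every length is multiplied by 1/2, then the area is multiplied by (1/2)^2 = 1/4.
The area ratio is 1:4.

1:4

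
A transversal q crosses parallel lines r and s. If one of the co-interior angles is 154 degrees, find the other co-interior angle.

Co-interior (same-side interior) angles are between the parallel lines on the same side of the transversal.
Unlike corresponding or alternate interior angles, they are supplementary rather than equal.
So the angle = 180 - 154 = 26 degrees.

26 degrees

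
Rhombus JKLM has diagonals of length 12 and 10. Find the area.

Area = (12 * 10) / 2 = 120 / 2 = 60

60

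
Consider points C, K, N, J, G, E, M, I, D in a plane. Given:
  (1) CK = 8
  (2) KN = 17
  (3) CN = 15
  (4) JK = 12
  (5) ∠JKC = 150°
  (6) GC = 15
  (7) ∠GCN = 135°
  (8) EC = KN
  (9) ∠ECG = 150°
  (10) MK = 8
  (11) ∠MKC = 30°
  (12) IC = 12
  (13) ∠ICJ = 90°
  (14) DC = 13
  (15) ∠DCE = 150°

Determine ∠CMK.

Step 1: By the law of cosines on triangle MKC: MC² = 8² + 8² − 2·8·8·cos(30°) = 17.15, so MC ≈ 4.14.
Step 2: By the inverse law of cosines on triangle CMK: cos(∠CMK) = (4.14² + 8² − 8²) / (2·4.14·8) = 17.15/66.26 = 0.2588, so ∠CMK = 75°.

Therefore, the measure of angle ∠CMK = 75°.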